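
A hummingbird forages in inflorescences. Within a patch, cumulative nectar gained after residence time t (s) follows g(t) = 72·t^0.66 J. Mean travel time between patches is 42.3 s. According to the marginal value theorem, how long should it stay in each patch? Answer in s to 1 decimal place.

Optimal t* satisfies g'(t*) = g(t*)/(T + t*).
g'(t) = 0.66·72·t^-0.34. Setting 0.66·72·t^-0.34 = 72·t^0.66/(42.3+t) gives 0.66(42.3+t) = t, so 0.34·t = 0.66×42.3.
t* = 0.66×42.3/0.34 = 82.11 s.

82.1 s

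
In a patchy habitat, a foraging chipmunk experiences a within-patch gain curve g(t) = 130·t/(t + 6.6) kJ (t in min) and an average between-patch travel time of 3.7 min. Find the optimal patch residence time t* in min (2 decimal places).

Optimal t* satisfies g'(t*) = g(t*)/(T + t*).
g'(t) = 130·6.6/(t + 6.6)². Setting 130·6.6/(t+6.6)² = 130t/[(t+6.6)(3.7+t)] gives 6.6(3.7+t) = t(t+6.6), so t² = 6.6×3.7 = 24.42.
t* = √24.42 = 4.942 min.

4.94 min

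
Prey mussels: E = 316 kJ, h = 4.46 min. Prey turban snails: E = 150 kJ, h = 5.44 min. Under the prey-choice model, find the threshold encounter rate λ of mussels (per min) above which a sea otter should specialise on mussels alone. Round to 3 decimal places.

0.143 per min

Drop turban snails once their profitability E₂/h₂ falls below the rate achievable on mussels alone: E₂/h₂ = λE₁/(1 + λh₁).
Solve for λ: λE₁h₂ = E₂(1 + λh₁) → λ(E₁h₂ − E₂h₁) = E₂ → λ = E₂/(E₁h₂ − E₂h₁).
λ = 150/(316×5.44 − 150×4.46) = 150/1050 = 0.1429 per min.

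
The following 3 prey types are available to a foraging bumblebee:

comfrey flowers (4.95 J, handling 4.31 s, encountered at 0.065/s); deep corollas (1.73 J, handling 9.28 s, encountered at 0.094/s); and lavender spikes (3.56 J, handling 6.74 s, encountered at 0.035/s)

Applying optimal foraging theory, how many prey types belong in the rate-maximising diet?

2

E/h in descending order: comfrey flowers 1.15, lavender spikes 0.528, deep corollas 0.186 J/s. The optimal diet is the largest prefix of this list for which every included type satisfies E_i/h_i > R on the types above it.
Rate on top 1: 0.2513. lavender spikes: 0.528 > 0.2513 → include.
Rate on top 2: 0.2944. deep corollas: 0.186 < 0.2944 → exclude; stop.
Optimal diet: comfrey flowers, lavender spikes — 2 of 3 types.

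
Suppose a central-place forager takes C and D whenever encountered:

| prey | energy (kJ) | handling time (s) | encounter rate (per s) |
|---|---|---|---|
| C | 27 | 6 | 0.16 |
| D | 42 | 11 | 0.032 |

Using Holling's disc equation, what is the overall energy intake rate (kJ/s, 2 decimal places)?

R = (0.16×27 + 0.032×42) / (1 + 0.16×6 + 0.032×11) = 5.664/2.312 = 2.45 kJ/s.

2.45 kJ/s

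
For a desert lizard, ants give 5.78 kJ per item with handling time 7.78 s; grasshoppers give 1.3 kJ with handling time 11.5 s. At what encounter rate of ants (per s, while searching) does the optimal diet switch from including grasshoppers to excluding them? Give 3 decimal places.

At the threshold, the rate on ants alone equals the profitability of grasshoppers: λ·5.78/(1 + λ·7.78) = 1.3/11.5 = 0.113.
Rearranging, λ(5.78 − 0.113×7.78) = 0.113, so λ = 0.113/4.901 = 0.02307 per s.

0.023 per s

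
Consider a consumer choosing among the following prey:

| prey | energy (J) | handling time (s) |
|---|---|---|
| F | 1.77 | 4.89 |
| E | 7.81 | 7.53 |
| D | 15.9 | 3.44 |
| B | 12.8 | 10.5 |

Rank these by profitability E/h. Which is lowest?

In descending order of E/h:
D: 15.9/3.44 = 4.62 J/s
B: 12.8/10.5 = 1.22 J/s
E: 7.81/7.53 = 1.04 J/s
F: 1.77/4.89 = 0.362 J/s

F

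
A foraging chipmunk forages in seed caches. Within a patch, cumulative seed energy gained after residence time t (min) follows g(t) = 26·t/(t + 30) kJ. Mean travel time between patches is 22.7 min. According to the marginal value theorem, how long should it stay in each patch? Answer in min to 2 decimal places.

26.10 min

Maximise g(t)/(T+t): set derivative to zero → g'(t)(T+t) = g(t).
g'(t) = 26·30/(t + 30)². Setting 26·30/(t+30)² = 26t/[(t+30)(22.7+t)] gives 30(22.7+t) = t(t+30), so t² = 30×22.7 = 681.
t* = √681 = 26.1 min.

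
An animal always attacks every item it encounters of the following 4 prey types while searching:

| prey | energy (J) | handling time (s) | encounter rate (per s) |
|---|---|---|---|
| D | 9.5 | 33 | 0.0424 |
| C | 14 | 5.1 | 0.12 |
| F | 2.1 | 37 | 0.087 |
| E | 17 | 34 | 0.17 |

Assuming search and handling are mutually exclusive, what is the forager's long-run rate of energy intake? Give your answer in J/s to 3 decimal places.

0.429 J/s

R = Σλ_iE_i / (1 + Σλ_ih_i)
Numerator: 0.0424×9.5 + 0.12×14 + 0.087×2.1 + 0.17×17 = 5.155
Denominator: 1 + 0.0424×33 + 0.12×5.1 + 0.087×37 + 0.17×34 = 12.01
R = 5.155/12.01 = 0.4293 J/s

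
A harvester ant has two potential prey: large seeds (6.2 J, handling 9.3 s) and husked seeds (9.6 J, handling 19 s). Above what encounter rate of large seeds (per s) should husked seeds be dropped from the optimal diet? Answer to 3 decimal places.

0.337 per s

The zero-one rule: include husked seeds iff E₂/h₂ > λE₁/(1+λh₁). Equality gives the switch point.
λE₁h₂ = E₂ + λE₂h₁ ⇒ λ = E₂/(E₁h₂ − E₂h₁) = 9.6/(117.8 − 89.28) = 0.3366 per s.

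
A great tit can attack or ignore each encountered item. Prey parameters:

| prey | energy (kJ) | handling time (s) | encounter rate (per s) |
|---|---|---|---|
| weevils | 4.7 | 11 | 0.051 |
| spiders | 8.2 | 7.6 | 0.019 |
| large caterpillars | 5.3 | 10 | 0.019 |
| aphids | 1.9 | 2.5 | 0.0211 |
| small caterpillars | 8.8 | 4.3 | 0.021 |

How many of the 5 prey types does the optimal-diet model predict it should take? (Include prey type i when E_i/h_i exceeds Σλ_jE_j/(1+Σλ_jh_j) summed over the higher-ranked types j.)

Profitabilities (E/h, kJ/s): small caterpillars 2.05, spiders 1.08, aphids 0.76, large caterpillars 0.53, weevils 0.427. Add prey in this order while the next type's profitability exceeds the intake rate on those already taken.
Rate on top 1: 0.1695. spiders: 1.08 > 0.1695 → include.
Rate on top 2: 0.2759. aphids: 0.76 > 0.2759 → include.
Rate on top 3: 0.2957. large caterpillars: 0.53 > 0.2957 → include.
Rate on top 4: 0.3258. weevils: 0.427 > 0.3258 → include.
Optimal diet: small caterpillars, spiders, aphids, large caterpillars, weevils — 5 of 5 types.

5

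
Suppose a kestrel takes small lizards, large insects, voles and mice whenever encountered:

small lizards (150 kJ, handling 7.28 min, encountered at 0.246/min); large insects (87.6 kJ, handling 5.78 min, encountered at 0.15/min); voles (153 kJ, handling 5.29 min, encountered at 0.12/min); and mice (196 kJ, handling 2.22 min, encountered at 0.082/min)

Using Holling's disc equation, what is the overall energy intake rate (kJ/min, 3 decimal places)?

18.878 kJ/min

R = (0.246×150 + 0.15×87.6 + 0.12×153 + 0.082×196) / (1 + 0.246×7.28 + 0.15×5.78 + 0.12×5.29 + 0.082×2.22) = 84.47/4.475 = 18.88 kJ/min.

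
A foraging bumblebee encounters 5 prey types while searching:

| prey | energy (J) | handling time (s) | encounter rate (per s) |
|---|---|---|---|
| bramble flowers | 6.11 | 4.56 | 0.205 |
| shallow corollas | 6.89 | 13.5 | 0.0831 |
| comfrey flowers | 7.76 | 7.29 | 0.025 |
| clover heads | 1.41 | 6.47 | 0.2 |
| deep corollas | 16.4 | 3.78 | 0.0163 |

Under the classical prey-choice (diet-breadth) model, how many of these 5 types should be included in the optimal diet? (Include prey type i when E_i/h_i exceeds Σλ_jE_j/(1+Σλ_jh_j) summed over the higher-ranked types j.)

3

Rank by E/h (J/s): deep corollas 4.34, bramble flowers 1.34, comfrey flowers 1.06, shallow corollas 0.51, clover heads 0.218. Include each in turn until the next type's E/h falls below the running intake rate.
Rate on top 1: 0.2518. bramble flowers: 1.34 > 0.2518 → include.
Rate on top 2: 0.7613. comfrey flowers: 1.06 > 0.7613 → include.
Rate on top 3: 0.7867. shallow corollas: 0.51 < 0.7867 → exclude; stop.
Optimal diet: deep corollas, bramble flowers, comfrey flowers — 3 of 5 types.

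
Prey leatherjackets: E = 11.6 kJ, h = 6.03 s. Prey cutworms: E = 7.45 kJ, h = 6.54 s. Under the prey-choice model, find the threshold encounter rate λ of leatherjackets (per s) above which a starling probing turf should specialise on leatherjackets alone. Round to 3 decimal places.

Drop cutworms once their profitability E₂/h₂ falls below the rate achievable on leatherjackets alone: E₂/h₂ = λE₁/(1 + λh₁).
Solve for λ: λE₁h₂ = E₂(1 + λh₁) → λ(E₁h₂ − E₂h₁) = E₂ → λ = E₂/(E₁h₂ − E₂h₁).
λ = 7.45/(11.6×6.54 − 7.45×6.03) = 7.45/30.94 = 0.2408 per s.

0.241 per s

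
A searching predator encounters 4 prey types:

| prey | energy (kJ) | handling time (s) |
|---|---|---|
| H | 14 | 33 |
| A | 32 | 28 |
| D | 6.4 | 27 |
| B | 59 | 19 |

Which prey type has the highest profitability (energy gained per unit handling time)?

Profitability E/h (kJ/s): H = 14/33 = 0.424, A = 32/28 = 1.14, D = 6.4/27 = 0.237, B = 59/19 = 3.11.
Ranked: B > A > H > D.

B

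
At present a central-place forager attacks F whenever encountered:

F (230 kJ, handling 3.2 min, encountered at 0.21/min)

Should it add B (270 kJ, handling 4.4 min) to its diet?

Yes

On F alone, R = ΣλE/(1+Σλh) = 48.3/1.672 = 28.89 kJ/min.
B: E/h = 270/4.4 = 61.36 kJ/min.
61.36 > 28.89, so adding B raises the average — include it.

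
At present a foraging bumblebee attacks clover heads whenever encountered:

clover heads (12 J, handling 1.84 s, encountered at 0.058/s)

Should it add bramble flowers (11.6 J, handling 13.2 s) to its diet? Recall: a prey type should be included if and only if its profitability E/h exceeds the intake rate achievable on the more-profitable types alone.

Yes

On clover heads alone, R = ΣλE/(1+Σλh) = 0.696/1.107 = 0.6289 J/s.
Profitability of bramble flowers: 11.6/13.2 = 0.8788 J/s.
Since 0.8788 > R, including bramble flowers increases the long-run rate.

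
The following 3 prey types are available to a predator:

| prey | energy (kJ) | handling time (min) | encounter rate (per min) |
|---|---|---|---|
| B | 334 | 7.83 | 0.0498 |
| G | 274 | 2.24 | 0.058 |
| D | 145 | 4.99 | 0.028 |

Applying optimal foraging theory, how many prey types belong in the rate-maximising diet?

3

Profitabilities (E/h, kJ/min): G 122, B 42.7, D 29.1. Add prey in this order while the next type's profitability exceeds the intake rate on those already taken.
Rate on top 1: 14.06. B: 42.7 > 14.06 → include.
Rate on top 2: 21.4. D: 29.1 > 21.4 → include.
Optimal diet: G, B, D — 3 of 3 types.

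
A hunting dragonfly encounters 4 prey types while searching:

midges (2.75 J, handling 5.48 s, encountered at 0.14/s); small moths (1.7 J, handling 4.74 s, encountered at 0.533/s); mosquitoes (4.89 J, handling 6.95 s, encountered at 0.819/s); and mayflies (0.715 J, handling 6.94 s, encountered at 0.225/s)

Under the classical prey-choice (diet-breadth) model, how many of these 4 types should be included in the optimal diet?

1

Rank by E/h (J/s): mosquitoes 0.704, midges 0.502, small moths 0.359, mayflies 0.103. Include each in turn until the next type's E/h falls below the running intake rate.
Rate on top 1: 0.5985. midges: 0.502 < 0.5985 → exclude; stop.
Optimal diet: mosquitoes — 1 of 4 types.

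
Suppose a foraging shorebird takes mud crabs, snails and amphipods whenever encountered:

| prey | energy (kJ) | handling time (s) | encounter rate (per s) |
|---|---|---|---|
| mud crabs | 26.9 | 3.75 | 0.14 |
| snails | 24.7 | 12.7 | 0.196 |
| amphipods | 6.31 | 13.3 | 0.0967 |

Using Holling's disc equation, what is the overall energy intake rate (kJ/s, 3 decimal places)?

R = (0.14×26.9 + 0.196×24.7 + 0.0967×6.31) / (1 + 0.14×3.75 + 0.196×12.7 + 0.0967×13.3) = 9.217/5.3 = 1.739 kJ/s.

1.739 kJ/s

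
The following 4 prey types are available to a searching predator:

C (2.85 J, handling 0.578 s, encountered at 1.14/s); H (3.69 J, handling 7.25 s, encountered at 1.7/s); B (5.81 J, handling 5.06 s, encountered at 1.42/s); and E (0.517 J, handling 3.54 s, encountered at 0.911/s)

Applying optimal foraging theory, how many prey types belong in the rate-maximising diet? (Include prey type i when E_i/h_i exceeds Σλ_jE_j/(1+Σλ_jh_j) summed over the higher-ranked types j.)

Rank by E/h (J/s): C 4.93, B 1.15, H 0.509, E 0.146. Include each in turn until the next type's E/h falls below the running intake rate.
Rate on top 1: 1.959. B: 1.15 < 1.959 → exclude; stop.
Optimal diet: C — 1 of 4 types.

1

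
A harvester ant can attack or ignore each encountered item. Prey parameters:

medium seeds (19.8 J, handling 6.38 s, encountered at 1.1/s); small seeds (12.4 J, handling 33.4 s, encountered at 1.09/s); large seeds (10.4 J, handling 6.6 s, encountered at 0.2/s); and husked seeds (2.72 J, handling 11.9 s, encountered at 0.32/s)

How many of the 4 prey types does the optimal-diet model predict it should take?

Profitabilities (E/h, J/s): medium seeds 3.1, large seeds 1.58, small seeds 0.371, husked seeds 0.229. Add prey in this order while the next type's profitability exceeds the intake rate on those already taken.
Rate on top 1: 2.716. large seeds: 1.58 < 2.716 → exclude; stop.
Optimal diet: medium seeds — 1 of 4 types.

1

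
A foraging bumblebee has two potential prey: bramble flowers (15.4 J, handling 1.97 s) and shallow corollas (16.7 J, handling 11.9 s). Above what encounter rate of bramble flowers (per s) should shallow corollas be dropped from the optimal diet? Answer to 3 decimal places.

0.111 per s

At the threshold, the rate on bramble flowers alone equals the profitability of shallow corollas: λ·15.4/(1 + λ·1.97) = 16.7/11.9 = 1.403.
Rearranging, λ(15.4 − 1.403×1.97) = 1.403, so λ = 1.403/12.64 = 0.1111 per s.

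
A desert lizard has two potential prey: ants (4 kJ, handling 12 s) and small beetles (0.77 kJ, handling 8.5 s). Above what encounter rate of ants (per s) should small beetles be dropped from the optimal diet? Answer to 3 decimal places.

Drop small beetles once their profitability E₂/h₂ falls below the rate achievable on ants alone: E₂/h₂ = λE₁/(1 + λh₁).
Solve for λ: λE₁h₂ = E₂(1 + λh₁) → λ(E₁h₂ − E₂h₁) = E₂ → λ = E₂/(E₁h₂ − E₂h₁).
λ = 0.77/(4×8.5 − 0.77×12) = 0.77/24.76 = 0.0311 per s.

0.031 per s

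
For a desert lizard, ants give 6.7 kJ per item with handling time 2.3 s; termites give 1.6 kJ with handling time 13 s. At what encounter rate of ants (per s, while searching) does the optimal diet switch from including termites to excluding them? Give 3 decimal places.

0.019 per s

At the threshold, the rate on ants alone equals the profitability of termites: λ·6.7/(1 + λ·2.3) = 1.6/13 = 0.1231.
Rearranging, λ(6.7 − 0.1231×2.3) = 0.1231, so λ = 0.1231/6.417 = 0.01918 per s.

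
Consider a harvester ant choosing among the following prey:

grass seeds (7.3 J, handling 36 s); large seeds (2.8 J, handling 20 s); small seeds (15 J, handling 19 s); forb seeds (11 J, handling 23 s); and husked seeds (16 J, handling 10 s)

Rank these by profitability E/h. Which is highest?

husked seeds

In descending order of E/h:
husked seeds: 16/10 = 1.6 J/s
small seeds: 15/19 = 0.789 J/s
forb seeds: 11/23 = 0.478 J/s
grass seeds: 7.3/36 = 0.203 J/s
large seeds: 2.8/20 = 0.14 J/s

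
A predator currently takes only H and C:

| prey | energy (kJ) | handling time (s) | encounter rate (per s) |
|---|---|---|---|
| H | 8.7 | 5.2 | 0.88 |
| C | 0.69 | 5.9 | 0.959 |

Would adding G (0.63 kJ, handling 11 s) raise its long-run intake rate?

Current rate: (0.88×8.7 + 0.959×0.69)/(1 + 0.88×5.2 + 0.959×5.9) = 0.7404 kJ/s.
Profitability of G: 0.63/11 = 0.05727 kJ/s.
0.05727 < 0.7404, so adding G would lower the average — exclude it.

No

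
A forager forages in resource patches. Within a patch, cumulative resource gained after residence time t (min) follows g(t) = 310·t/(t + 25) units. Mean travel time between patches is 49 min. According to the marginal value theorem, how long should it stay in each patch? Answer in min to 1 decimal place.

Maximise g(t)/(T+t): set derivative to zero → g'(t)(T+t) = g(t).
g'(t) = 310·25/(t + 25)². Setting 310·25/(t+25)² = 310t/[(t+25)(49+t)] gives 25(49+t) = t(t+25), so t² = 25×49 = 1225.
t* = √1225 = 35 min.

35.0 min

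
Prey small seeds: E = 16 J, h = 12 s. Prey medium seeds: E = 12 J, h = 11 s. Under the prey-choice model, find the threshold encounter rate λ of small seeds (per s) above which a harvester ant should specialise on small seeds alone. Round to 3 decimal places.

The zero-one rule: include medium seeds iff E₂/h₂ > λE₁/(1+λh₁). Equality gives the switch point.
λE₁h₂ = E₂ + λE₂h₁ ⇒ λ = E₂/(E₁h₂ − E₂h₁) = 12/(176 − 144) = 0.375 per s.

0.375 per s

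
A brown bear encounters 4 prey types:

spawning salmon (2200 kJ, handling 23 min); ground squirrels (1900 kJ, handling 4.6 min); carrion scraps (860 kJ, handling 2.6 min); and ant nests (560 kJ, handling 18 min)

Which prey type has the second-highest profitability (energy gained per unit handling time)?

carrion scraps

Profitability E/h (kJ/min): spawning salmon = 2200/23 = 95.7, ground squirrels = 1900/4.6 = 413, carrion scraps = 860/2.6 = 331, ant nests = 560/18 = 31.1.
Ranked: ground squirrels > carrion scraps > spawning salmon > ant nests.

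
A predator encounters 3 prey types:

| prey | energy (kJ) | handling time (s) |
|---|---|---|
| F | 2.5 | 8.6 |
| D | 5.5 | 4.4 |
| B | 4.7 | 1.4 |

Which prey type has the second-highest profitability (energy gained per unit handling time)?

D

In descending order of E/h:
B: 4.7/1.4 = 3.36 kJ/s
D: 5.5/4.4 = 1.25 kJ/s
F: 2.5/8.6 = 0.291 kJ/s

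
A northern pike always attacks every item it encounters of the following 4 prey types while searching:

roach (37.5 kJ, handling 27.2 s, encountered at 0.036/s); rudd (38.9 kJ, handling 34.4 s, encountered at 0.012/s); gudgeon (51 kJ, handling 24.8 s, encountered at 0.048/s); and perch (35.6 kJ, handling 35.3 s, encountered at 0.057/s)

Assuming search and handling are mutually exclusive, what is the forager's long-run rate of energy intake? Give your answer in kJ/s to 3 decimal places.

1.125 kJ/s

R = Σλ_iE_i / (1 + Σλ_ih_i)
Numerator: 0.036×37.5 + 0.012×38.9 + 0.048×51 + 0.057×35.6 = 6.294
Denominator: 1 + 0.036×27.2 + 0.012×34.4 + 0.048×24.8 + 0.057×35.3 = 5.595
R = 6.294/5.595 = 1.125 kJ/s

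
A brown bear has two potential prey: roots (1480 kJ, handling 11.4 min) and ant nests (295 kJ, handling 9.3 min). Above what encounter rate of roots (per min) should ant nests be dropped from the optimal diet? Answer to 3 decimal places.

The zero-one rule: include ant nests iff E₂/h₂ > λE₁/(1+λh₁). Equality gives the switch point.
λE₁h₂ = E₂ + λE₂h₁ ⇒ λ = E₂/(E₁h₂ − E₂h₁) = 295/(1.376e+04 − 3363) = 0.02836 per min.

0.028 per min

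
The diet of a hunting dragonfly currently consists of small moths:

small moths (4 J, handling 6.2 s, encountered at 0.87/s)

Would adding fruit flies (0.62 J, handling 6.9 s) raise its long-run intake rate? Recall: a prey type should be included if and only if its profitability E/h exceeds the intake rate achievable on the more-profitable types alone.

No

On small moths alone, R = ΣλE/(1+Σλh) = 3.48/6.394 = 0.5443 J/s.
fruit flies: E/h = 0.62/6.9 = 0.08986 J/s.
0.08986 < 0.5443, so adding fruit flies would lower the average — exclude it.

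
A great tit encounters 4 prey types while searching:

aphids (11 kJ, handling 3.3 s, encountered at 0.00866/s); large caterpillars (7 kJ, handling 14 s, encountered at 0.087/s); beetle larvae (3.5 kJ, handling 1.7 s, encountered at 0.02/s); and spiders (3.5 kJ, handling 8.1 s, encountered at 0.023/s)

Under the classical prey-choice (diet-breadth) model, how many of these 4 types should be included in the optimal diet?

4

Profitabilities (E/h, kJ/s): aphids 3.33, beetle larvae 2.06, large caterpillars 0.5, spiders 0.432. Add prey in this order while the next type's profitability exceeds the intake rate on those already taken.
Rate on top 1: 0.09261. beetle larvae: 2.06 > 0.09261 → include.
Rate on top 2: 0.1555. large caterpillars: 0.5 > 0.1555 → include.
Rate on top 3: 0.3395. spiders: 0.432 > 0.3395 → include.
Optimal diet: aphids, beetle larvae, large caterpillars, spiders — 4 of 4 types.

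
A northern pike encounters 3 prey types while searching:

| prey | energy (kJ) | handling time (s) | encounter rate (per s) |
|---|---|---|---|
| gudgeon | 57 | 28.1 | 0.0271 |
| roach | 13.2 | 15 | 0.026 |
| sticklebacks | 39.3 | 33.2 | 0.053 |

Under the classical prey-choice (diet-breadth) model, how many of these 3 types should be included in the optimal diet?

Profitabilities (E/h, kJ/s): gudgeon 2.03, sticklebacks 1.18, roach 0.88. Add prey in this order while the next type's profitability exceeds the intake rate on those already taken.
Rate on top 1: 0.8769. sticklebacks: 1.18 > 0.8769 → include.
Rate on top 2: 1.03. roach: 0.88 < 1.03 → exclude; stop.
Optimal diet: gudgeon, sticklebacks — 2 of 3 types.

2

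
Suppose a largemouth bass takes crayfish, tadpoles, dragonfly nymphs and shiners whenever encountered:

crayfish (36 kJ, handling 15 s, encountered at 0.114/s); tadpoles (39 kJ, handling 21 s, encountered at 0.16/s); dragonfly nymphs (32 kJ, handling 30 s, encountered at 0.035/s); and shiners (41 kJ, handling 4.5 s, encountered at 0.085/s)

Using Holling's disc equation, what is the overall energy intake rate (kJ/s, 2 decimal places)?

Energy encountered per unit search time: 0.114×36 + 0.16×39 + 0.035×32 + 0.085×41 = 14.95 kJ/s.
Handling time per unit search time: 0.114×15 + 0.16×21 + 0.035×30 + 0.085×4.5 = 6.502.
Rate = 14.95/(1 + 6.502) = 1.993 kJ/s.

1.99 kJ/s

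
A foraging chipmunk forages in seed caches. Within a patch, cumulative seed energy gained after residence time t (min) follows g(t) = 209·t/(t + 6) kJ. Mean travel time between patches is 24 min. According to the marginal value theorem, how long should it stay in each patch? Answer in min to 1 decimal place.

12.0 min

Maximise g(t)/(T+t): set derivative to zero → g'(t)(T+t) = g(t).
g'(t) = 209·6/(t + 6)². Setting 209·6/(t+6)² = 209t/[(t+6)(24+t)] gives 6(24+t) = t(t+6), so t² = 6×24 = 144.
t* = √144 = 12 min.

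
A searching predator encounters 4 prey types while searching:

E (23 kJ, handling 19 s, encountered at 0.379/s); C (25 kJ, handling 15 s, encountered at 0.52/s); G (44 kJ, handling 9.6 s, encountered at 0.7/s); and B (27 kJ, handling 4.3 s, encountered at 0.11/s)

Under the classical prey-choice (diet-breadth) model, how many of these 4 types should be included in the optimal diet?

2

E/h in descending order: B 6.28, G 4.58, C 1.67, E 1.21 kJ/s. The optimal diet is the largest prefix of this list for which every included type satisfies E_i/h_i > R on the types above it.
Rate on top 1: 2.016. G: 4.58 > 2.016 → include.
Rate on top 2: 4.122. C: 1.67 < 4.122 → exclude; stop.
Optimal diet: B, G — 2 of 4 types.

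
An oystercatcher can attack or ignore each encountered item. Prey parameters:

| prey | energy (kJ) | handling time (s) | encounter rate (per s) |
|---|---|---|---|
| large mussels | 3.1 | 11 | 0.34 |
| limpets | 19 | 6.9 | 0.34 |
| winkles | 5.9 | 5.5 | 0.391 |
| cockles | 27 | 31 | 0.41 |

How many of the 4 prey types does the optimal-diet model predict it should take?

Profitabilities (E/h, kJ/s): limpets 2.75, winkles 1.07, cockles 0.871, large mussels 0.282. Add prey in this order while the next type's profitability exceeds the intake rate on those already taken.
Rate on top 1: 1.931. winkles: 1.07 < 1.931 → exclude; stop.
Optimal diet: limpets — 1 of 4 types.

1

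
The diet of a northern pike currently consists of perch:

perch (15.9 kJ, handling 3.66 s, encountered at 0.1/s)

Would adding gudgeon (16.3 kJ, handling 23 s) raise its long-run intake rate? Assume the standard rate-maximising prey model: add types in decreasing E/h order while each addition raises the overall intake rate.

On perch alone, R = ΣλE/(1+Σλh) = 1.59/1.366 = 1.164 kJ/s.
gudgeon: E/h = 16.3/23 = 0.7087 kJ/s.
Since 0.7087 < R, time spent handling gudgeon is better spent searching.

No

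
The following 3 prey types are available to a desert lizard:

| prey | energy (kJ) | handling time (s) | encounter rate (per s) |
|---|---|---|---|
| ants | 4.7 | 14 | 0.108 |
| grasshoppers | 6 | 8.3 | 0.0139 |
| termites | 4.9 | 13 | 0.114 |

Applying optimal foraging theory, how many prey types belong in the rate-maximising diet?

3

E/h in descending order: grasshoppers 0.723, termites 0.377, ants 0.336 kJ/s. The optimal diet is the largest prefix of this list for which every included type satisfies E_i/h_i > R on the types above it.
Rate on top 1: 0.07477. termites: 0.377 > 0.07477 → include.
Rate on top 2: 0.2472. ants: 0.336 > 0.2472 → include.
Optimal diet: grasshoppers, termites, ants — 3 of 3 types.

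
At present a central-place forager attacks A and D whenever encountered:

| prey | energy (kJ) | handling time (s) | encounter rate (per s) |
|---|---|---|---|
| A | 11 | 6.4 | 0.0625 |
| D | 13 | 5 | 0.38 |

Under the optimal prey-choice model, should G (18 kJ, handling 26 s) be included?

Current rate: (0.0625×11 + 0.38×13)/(1 + 0.0625×6.4 + 0.38×5) = 1.705 kJ/s.
G: E/h = 18/26 = 0.6923 kJ/s.
0.6923 < 1.705, so adding G would lower the average — exclude it.

No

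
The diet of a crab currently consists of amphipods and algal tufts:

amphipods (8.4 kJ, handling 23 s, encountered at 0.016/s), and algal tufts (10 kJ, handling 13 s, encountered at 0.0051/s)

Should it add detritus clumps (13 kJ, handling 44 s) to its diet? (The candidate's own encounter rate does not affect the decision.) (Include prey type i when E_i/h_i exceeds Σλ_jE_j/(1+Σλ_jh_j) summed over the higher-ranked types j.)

Yes

Intake rate on the current diet: R = (0.016×8.4 + 0.0051×10) / (1 + 0.016×23 + 0.0051×13) = 0.1854/1.434 = 0.1293 kJ/s.
detritus clumps: E/h = 13/44 = 0.2955 kJ/s.
0.2955 > 0.1293, so adding detritus clumps raises the average — include it.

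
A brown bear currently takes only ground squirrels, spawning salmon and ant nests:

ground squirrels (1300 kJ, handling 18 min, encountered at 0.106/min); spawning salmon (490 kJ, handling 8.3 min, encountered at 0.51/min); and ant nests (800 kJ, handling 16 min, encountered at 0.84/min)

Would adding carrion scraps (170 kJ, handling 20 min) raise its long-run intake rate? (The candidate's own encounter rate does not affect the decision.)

No

Intake rate on the current diet: R = (0.106×1300 + 0.51×490 + 0.84×800) / (1 + 0.106×18 + 0.51×8.3 + 0.84×16) = 1060/20.58 = 51.49 kJ/min.
carrion scraps: E/h = 170/20 = 8.5 kJ/min.
Since 8.5 < R, time spent handling carrion scraps is better spent searching.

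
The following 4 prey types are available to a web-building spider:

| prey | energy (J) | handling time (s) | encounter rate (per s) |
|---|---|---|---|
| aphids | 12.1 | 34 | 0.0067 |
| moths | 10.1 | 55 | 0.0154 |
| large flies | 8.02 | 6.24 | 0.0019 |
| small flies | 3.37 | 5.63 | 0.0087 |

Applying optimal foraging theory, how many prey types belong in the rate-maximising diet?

Profitabilities (E/h, J/s): large flies 1.29, small flies 0.599, aphids 0.356, moths 0.184. Add prey in this order while the next type's profitability exceeds the intake rate on those already taken.
Rate on top 1: 0.01506. small flies: 0.599 > 0.01506 → include.
Rate on top 2: 0.042. aphids: 0.356 > 0.042 → include.
Rate on top 3: 0.09749. moths: 0.184 > 0.09749 → include.
Optimal diet: large flies, small flies, aphids, moths — 4 of 4 types.

4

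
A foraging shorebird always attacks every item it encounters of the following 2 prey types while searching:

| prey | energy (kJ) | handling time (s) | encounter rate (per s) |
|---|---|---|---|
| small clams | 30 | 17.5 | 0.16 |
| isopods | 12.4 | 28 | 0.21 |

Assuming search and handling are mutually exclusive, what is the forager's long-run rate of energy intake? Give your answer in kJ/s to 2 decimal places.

0.76 kJ/s

R = (0.16×30 + 0.21×12.4) / (1 + 0.16×17.5 + 0.21×28) = 7.404/9.68 = 0.7649 kJ/s.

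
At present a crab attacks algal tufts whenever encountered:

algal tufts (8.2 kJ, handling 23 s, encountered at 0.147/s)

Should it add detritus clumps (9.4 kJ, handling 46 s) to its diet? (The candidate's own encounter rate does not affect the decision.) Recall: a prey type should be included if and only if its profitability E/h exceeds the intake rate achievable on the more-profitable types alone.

On algal tufts alone, R = ΣλE/(1+Σλh) = 1.205/4.381 = 0.2751 kJ/s.
detritus clumps: E/h = 9.4/46 = 0.2043 kJ/s.
0.2043 < 0.2751, so adding detritus clumps would lower the average — exclude it.

No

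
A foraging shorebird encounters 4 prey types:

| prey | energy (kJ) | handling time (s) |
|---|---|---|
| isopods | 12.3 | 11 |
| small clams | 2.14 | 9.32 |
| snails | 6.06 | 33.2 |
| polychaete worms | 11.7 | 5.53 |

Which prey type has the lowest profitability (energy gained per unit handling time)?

Profitability E/h (kJ/s): isopods = 12.3/11 = 1.12, small clams = 2.14/9.32 = 0.23, snails = 6.06/33.2 = 0.183, polychaete worms = 11.7/5.53 = 2.12.
Ranked: polychaete worms > isopods > small clams > snails.

snails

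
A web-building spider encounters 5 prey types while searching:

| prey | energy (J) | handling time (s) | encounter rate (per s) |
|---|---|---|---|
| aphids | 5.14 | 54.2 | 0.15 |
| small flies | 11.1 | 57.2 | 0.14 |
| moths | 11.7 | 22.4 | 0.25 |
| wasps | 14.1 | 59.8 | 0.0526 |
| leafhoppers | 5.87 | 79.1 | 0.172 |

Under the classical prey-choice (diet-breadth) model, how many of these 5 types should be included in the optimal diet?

Profitabilities (E/h, J/s): moths 0.522, wasps 0.236, small flies 0.194, aphids 0.0948, leafhoppers 0.0742. Add prey in this order while the next type's profitability exceeds the intake rate on those already taken.
Rate on top 1: 0.4432. wasps: 0.236 < 0.4432 → exclude; stop.
Optimal diet: moths — 1 of 5 types.

1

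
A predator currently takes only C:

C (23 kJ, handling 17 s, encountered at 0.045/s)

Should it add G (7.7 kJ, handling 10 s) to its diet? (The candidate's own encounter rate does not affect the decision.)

Yes

Current rate: (0.045×23)/(1 + 0.045×17) = 0.5864 kJ/s.
G: E/h = 7.7/10 = 0.77 kJ/s.
Since 0.77 > R, including G increases the long-run rate.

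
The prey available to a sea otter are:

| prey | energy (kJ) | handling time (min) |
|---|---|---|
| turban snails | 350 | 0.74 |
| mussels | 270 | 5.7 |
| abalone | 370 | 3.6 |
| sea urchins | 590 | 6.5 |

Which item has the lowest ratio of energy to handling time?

Profitability E/h (kJ/min): turban snails = 350/0.74 = 473, mussels = 270/5.7 = 47.4, abalone = 370/3.6 = 103, sea urchins = 590/6.5 = 90.8.
Ranked: turban snails > abalone > sea urchins > mussels.

mussels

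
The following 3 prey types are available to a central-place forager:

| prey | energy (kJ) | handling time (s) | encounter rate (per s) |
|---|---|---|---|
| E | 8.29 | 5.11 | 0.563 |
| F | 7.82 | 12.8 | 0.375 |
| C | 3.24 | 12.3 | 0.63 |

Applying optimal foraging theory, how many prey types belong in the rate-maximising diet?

1

Rank by E/h (kJ/s): E 1.62, F 0.611, C 0.263. Include each in turn until the next type's E/h falls below the running intake rate.
Rate on top 1: 1.204. F: 0.611 < 1.204 → exclude; stop.
Optimal diet: E — 1 of 3 types.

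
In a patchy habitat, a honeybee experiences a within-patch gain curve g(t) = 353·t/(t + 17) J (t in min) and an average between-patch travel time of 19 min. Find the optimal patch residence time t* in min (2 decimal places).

By the marginal value theorem, leave when the instantaneous gain rate g'(t) equals the habitat-wide average g(t)/(T + t).
g'(t) = 353·17/(t + 17)². Setting 353·17/(t+17)² = 353t/[(t+17)(19+t)] gives 17(19+t) = t(t+17), so t² = 17×19 = 323.
t* = √323 = 17.97 min.

17.97 min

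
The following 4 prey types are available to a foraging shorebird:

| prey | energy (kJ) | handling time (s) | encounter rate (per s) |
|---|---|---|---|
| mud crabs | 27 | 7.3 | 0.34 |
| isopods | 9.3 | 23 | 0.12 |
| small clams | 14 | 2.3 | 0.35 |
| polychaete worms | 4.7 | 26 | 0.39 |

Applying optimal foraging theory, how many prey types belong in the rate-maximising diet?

E/h in descending order: small clams 6.09, mud crabs 3.7, isopods 0.404, polychaete worms 0.181 kJ/s. The optimal diet is the largest prefix of this list for which every included type satisfies E_i/h_i > R on the types above it.
Rate on top 1: 2.715. mud crabs: 3.7 > 2.715 → include.
Rate on top 2: 3.284. isopods: 0.404 < 3.284 → exclude; stop.
Optimal diet: small clams, mud crabs — 2 of 4 types.

2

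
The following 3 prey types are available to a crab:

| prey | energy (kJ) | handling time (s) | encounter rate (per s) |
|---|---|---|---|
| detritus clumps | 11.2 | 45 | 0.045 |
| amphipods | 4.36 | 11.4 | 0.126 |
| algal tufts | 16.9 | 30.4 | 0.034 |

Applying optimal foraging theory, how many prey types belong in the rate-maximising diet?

2

E/h in descending order: algal tufts 0.556, amphipods 0.382, detritus clumps 0.249 kJ/s. The optimal diet is the largest prefix of this list for which every included type satisfies E_i/h_i > R on the types above it.
Rate on top 1: 0.2826. amphipods: 0.382 > 0.2826 → include.
Rate on top 2: 0.3239. detritus clumps: 0.249 < 0.3239 → exclude; stop.
Optimal diet: algal tufts, amphipods — 2 of 3 types.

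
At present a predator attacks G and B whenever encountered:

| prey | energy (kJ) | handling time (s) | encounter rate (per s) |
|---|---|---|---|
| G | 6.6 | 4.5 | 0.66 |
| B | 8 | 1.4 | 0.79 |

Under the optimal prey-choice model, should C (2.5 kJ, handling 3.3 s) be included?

No

Intake rate on the current diet: R = (0.66×6.6 + 0.79×8) / (1 + 0.66×4.5 + 0.79×1.4) = 10.68/5.076 = 2.103 kJ/s.
Profitability of C: 2.5/3.3 = 0.7576 kJ/s.
0.7576 < 2.103, so adding C would lower the average — exclude it.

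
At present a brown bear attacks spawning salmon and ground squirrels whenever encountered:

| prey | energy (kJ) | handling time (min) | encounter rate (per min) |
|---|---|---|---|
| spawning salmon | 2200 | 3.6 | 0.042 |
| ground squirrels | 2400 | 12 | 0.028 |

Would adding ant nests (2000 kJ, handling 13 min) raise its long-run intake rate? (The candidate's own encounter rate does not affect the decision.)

Yes

Intake rate on the current diet: R = (0.042×2200 + 0.028×2400) / (1 + 0.042×3.6 + 0.028×12) = 159.6/1.487 = 107.3 kJ/min.
Profitability of ant nests: 2000/13 = 153.8 kJ/min.
153.8 > 107.3, so adding ant nests raises the average — include it.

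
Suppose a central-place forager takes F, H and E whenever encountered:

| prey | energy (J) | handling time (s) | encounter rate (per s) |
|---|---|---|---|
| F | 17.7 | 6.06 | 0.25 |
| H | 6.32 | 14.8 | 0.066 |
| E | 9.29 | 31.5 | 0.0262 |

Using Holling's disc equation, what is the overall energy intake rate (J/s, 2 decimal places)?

Energy encountered per unit search time: 0.25×17.7 + 0.066×6.32 + 0.0262×9.29 = 5.086 J/s.
Handling time per unit search time: 0.25×6.06 + 0.066×14.8 + 0.0262×31.5 = 3.317.
Rate = 5.086/(1 + 3.317) = 1.178 J/s.

1.18 J/s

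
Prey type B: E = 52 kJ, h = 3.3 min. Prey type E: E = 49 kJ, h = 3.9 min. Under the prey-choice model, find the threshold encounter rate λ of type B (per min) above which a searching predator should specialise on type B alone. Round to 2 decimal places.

Drop type E once their profitability E₂/h₂ falls below the rate achievable on type B alone: E₂/h₂ = λE₁/(1 + λh₁).
Solve for λ: λE₁h₂ = E₂(1 + λh₁) → λ(E₁h₂ − E₂h₁) = E₂ → λ = E₂/(E₁h₂ − E₂h₁).
λ = 49/(52×3.9 − 49×3.3) = 49/41.1 = 1.192 per min.

1.19 per min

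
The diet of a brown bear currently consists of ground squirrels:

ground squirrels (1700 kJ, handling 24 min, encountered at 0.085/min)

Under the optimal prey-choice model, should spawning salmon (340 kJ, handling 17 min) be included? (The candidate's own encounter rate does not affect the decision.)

No

On ground squirrels alone, R = ΣλE/(1+Σλh) = 144.5/3.04 = 47.53 kJ/min.
spawning salmon: E/h = 340/17 = 20 kJ/min.
20 < 47.53, so adding spawning salmon would lower the average — exclude it.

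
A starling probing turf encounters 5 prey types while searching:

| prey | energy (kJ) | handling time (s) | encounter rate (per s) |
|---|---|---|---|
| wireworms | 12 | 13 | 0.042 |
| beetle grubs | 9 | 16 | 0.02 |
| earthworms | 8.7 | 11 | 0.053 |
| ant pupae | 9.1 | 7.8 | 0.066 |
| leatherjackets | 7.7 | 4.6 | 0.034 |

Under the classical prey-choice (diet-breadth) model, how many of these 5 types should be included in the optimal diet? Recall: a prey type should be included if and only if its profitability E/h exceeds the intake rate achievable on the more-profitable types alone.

Profitabilities (E/h, kJ/s): leatherjackets 1.67, ant pupae 1.17, wireworms 0.923, earthworms 0.791, beetle grubs 0.562. Add prey in this order while the next type's profitability exceeds the intake rate on those already taken.
Rate on top 1: 0.2264. ant pupae: 1.17 > 0.2264 → include.
Rate on top 2: 0.516. wireworms: 0.923 > 0.516 → include.
Rate on top 3: 0.6163. earthworms: 0.791 > 0.6163 → include.
Rate on top 4: 0.6526. beetle grubs: 0.562 < 0.6526 → exclude; stop.
Optimal diet: leatherjackets, ant pupae, wireworms, earthworms — 4 of 5 types.

4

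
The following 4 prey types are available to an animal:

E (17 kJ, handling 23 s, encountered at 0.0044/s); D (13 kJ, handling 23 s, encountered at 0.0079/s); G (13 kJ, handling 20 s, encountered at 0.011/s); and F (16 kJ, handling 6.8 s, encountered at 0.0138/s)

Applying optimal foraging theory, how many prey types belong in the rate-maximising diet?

4

Profitabilities (E/h, kJ/s): F 2.35, E 0.739, G 0.65, D 0.565. Add prey in this order while the next type's profitability exceeds the intake rate on those already taken.
Rate on top 1: 0.2019. E: 0.739 > 0.2019 → include.
Rate on top 2: 0.2474. G: 0.65 > 0.2474 → include.
Rate on top 3: 0.31. D: 0.565 > 0.31 → include.
Optimal diet: F, E, G, D — 4 of 4 types.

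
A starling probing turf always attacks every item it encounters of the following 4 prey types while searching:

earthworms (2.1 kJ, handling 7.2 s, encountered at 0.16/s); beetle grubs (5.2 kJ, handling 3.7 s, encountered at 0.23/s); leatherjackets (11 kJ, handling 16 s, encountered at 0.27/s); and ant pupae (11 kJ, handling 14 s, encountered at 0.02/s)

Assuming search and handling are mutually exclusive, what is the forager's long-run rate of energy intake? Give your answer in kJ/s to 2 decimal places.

0.62 kJ/s

R = Σλ_iE_i / (1 + Σλ_ih_i)
Numerator: 0.16×2.1 + 0.23×5.2 + 0.27×11 + 0.02×11 = 4.722
Denominator: 1 + 0.16×7.2 + 0.23×3.7 + 0.27×16 + 0.02×14 = 7.603
R = 4.722/7.603 = 0.6211 kJ/s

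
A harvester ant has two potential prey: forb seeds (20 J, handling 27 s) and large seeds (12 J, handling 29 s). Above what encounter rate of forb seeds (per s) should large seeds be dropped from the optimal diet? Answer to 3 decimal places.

The zero-one rule: include large seeds iff E₂/h₂ > λE₁/(1+λh₁). Equality gives the switch point.
λE₁h₂ = E₂ + λE₂h₁ ⇒ λ = E₂/(E₁h₂ − E₂h₁) = 12/(580 − 324) = 0.04688 per s.

0.047 per s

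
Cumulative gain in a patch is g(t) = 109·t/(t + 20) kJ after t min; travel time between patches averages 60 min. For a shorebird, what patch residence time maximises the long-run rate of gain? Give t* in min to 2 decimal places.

Optimal t* satisfies g'(t*) = g(t*)/(T + t*).
g'(t) = 109·20/(t + 20)². Setting 109·20/(t+20)² = 109t/[(t+20)(60+t)] gives 20(60+t) = t(t+20), so t² = 20×60 = 1200.
t* = √1200 = 34.64 min.

34.64 min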